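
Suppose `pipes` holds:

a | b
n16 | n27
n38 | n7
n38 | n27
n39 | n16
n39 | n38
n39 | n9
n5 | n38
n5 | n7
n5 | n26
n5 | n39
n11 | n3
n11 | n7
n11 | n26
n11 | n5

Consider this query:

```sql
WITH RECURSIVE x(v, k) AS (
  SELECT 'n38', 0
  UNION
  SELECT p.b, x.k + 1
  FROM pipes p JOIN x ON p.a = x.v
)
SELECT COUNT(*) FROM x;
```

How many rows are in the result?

Base: (n38, k=0).
Iteration 1: edges from {n38} -> (n27, k=1), (n7, k=1).
Iteration 2: no outgoing edges from {n27,n7}; recursion stops.
Total rows emitted: 3.

3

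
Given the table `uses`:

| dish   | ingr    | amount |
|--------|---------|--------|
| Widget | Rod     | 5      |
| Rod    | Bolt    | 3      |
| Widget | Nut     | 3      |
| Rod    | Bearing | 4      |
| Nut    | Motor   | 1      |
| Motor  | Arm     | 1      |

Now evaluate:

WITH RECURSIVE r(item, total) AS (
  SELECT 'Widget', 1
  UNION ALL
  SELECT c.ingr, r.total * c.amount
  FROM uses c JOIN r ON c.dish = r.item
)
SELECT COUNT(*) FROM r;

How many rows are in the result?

Base: (Widget, total=1).
Iteration 1: components of {Widget} -> Nut = 1*3 = 3, Rod = 1*5 = 5.
Iteration 2: components of {Nut,Rod} -> Bearing = 5*4 = 20, Bolt = 5*3 = 15, Motor = 3*1 = 3.
Iteration 3: components of {Bearing,Bolt,Motor} -> Arm = 3*1 = 3.
Iteration 4: no further components; recursion stops.
Total rows emitted: 7.

7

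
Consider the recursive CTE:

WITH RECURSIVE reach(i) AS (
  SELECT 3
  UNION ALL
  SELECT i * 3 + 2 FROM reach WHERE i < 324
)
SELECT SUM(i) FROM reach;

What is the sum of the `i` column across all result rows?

Base: i=3.
Iteration 1: 3 < 324 holds -> i = 3 * 3 + 2 = 11.
Iteration 2: 11 < 324 holds -> i = 11 * 3 + 2 = 35.
Iteration 3: 35 < 324 holds -> i = 35 * 3 + 2 = 107.
Iteration 4: 107 < 324 holds -> i = 107 * 3 + 2 = 323.
Iteration 5: 323 < 324 holds -> i = 323 * 3 + 2 = 971.
Iteration 6: 971 < 324 fails; recursion stops.
SUM(i) = 3 + 11 + 35 + 107 + 323 + 971 = 1450.

1450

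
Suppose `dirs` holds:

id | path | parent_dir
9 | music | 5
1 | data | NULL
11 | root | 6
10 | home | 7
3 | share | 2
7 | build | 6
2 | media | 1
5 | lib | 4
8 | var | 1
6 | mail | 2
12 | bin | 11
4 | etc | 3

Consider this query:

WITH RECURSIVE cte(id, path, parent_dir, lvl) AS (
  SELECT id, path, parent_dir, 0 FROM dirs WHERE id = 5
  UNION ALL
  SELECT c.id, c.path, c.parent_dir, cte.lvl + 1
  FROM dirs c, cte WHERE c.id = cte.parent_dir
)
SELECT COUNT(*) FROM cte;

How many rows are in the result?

Base: id=5 (lib), parent_dir=4, lvl 0.
Iteration 1: join on id=4 -> etc (id 4, parent_dir=3, lvl 1).
Iteration 2: join on id=3 -> share (id 3, parent_dir=2, lvl 2).
Iteration 3: join on id=2 -> media (id 2, parent_dir=1, lvl 3).
Iteration 4: join on id=1 -> data (id 1, parent_dir=NULL, lvl 4).
Iteration 5: parent_dir is NULL; no match; recursion stops.
Total rows emitted: 5.

5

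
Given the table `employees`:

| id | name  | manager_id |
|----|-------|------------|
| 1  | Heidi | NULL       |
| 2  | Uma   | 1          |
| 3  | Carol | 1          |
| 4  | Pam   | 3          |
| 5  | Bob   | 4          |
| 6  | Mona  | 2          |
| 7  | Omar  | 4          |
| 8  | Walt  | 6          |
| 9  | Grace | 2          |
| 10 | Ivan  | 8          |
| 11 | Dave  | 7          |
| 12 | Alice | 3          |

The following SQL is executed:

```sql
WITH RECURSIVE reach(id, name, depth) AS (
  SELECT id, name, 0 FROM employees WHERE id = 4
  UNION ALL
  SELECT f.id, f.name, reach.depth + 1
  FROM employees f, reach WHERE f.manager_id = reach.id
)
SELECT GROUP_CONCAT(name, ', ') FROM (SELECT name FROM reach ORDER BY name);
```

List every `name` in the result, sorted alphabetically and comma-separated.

Bob, Dave, Omar, Pam

Base: id=4 (Pam) at depth 0.
Iteration 1: rows with manager_id in {4} -> Bob (id 5, depth 1), Omar (id 7, depth 1).
Iteration 2: rows with manager_id in {5,7} -> Dave (id 11, depth 2).
Iteration 3: no rows with manager_id in {11}; recursion stops.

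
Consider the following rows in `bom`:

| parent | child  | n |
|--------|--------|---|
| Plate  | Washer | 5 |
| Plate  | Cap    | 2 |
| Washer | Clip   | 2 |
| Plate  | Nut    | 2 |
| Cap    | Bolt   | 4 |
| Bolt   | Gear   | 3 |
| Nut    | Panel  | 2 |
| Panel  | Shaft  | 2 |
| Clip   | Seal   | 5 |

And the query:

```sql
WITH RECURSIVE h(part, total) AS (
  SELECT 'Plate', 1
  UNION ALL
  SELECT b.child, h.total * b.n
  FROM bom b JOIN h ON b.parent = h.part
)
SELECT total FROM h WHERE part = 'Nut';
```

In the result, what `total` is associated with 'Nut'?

2

Base: (Plate, total=1).
Iteration 1: components of {Plate} -> Cap = 1*2 = 2, Nut = 1*2 = 2, Washer = 1*5 = 5.
Iteration 2: components of {Cap,Nut,Washer} -> Bolt = 2*4 = 8, Clip = 5*2 = 10, Panel = 2*2 = 4.
Iteration 3: components of {Bolt,Clip,Panel} -> Gear = 8*3 = 24, Seal = 10*5 = 50, Shaft = 4*2 = 8.
Iteration 4: no further components; recursion stops.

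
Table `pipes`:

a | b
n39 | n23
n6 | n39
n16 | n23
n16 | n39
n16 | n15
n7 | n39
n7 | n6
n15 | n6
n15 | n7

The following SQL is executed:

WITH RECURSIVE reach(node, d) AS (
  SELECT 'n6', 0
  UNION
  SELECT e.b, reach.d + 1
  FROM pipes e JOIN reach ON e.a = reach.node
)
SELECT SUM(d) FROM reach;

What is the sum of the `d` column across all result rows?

Base: (n6, d=0).
Iteration 1: edges from {n6} -> (n39, d=1).
Iteration 2: edges from {n39} -> (n23, d=2).
Iteration 3: no outgoing edges from {n23}; recursion stops.
SUM(d) = 0 + 1 + 2 = 3.

3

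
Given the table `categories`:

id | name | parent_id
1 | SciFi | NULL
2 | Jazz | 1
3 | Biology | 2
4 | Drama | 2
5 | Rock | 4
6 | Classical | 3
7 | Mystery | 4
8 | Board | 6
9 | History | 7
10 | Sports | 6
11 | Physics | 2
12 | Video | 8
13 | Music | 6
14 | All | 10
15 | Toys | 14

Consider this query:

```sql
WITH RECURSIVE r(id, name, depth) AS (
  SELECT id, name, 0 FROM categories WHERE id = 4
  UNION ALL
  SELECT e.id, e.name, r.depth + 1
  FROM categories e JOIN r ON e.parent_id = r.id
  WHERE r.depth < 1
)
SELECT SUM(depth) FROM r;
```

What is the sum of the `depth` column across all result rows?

2

Base: id=4 (Drama) at depth 0.
Iteration 1: rows with parent_id in {4} -> Rock (id 5, depth 1), Mystery (id 7, depth 1).
Iteration 2: depth < 1 fails for all current rows; recursion stops.
SUM(depth) = 0 + 1 + 1 = 2.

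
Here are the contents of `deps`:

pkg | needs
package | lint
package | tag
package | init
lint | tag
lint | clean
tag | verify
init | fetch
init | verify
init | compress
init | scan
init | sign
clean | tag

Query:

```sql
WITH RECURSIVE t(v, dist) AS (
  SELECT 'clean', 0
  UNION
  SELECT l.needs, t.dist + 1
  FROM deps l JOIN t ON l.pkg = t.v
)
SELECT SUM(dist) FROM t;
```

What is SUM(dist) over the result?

Base: (clean, dist=0).
Iteration 1: edges from {clean} -> (tag, dist=1).
Iteration 2: edges from {tag} -> (verify, dist=2).
Iteration 3: no outgoing edges from {verify}; recursion stops.
SUM(dist) = 0 + 1 + 2 = 3.

3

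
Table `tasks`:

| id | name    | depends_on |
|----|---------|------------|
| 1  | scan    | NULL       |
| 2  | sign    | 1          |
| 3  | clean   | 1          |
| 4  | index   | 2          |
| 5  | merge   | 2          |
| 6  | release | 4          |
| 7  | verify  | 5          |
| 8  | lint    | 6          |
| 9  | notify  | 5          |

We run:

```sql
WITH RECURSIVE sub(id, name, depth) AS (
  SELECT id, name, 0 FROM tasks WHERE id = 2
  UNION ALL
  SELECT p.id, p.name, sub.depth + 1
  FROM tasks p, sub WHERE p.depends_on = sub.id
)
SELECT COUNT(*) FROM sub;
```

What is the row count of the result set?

Base: id=2 (sign) at depth 0.
Iteration 1: rows with depends_on in {2} -> index (id 4, depth 1), merge (id 5, depth 1).
Iteration 2: rows with depends_on in {4,5} -> release (id 6, depth 2), verify (id 7, depth 2), notify (id 9, depth 2).
Iteration 3: rows with depends_on in {6,7,9} -> lint (id 8, depth 3).
Iteration 4: no rows with depends_on in {8}; recursion stops.
Total rows emitted: 7.

7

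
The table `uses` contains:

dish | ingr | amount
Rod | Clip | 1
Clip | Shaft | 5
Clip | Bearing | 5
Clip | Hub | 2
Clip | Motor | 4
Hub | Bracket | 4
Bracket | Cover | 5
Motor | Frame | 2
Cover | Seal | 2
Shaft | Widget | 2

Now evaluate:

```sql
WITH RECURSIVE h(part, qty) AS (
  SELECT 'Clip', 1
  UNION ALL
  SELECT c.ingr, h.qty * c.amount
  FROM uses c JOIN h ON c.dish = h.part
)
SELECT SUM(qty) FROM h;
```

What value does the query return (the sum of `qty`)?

163

Base: (Clip, qty=1).
Iteration 1: components of {Clip} -> Bearing = 1*5 = 5, Hub = 1*2 = 2, Motor = 1*4 = 4, Shaft = 1*5 = 5.
Iteration 2: components of {Bearing,Hub,Motor,Shaft} -> Bracket = 2*4 = 8, Frame = 4*2 = 8, Widget = 5*2 = 10.
Iteration 3: components of {Bracket,Frame,Widget} -> Cover = 8*5 = 40.
Iteration 4: components of {Cover} -> Seal = 40*2 = 80.
Iteration 5: no further components; recursion stops.
SUM(qty) = 1 + 5 + 5 + 2 + 4 + 10 + 8 + 8 + 40 + 80 = 163.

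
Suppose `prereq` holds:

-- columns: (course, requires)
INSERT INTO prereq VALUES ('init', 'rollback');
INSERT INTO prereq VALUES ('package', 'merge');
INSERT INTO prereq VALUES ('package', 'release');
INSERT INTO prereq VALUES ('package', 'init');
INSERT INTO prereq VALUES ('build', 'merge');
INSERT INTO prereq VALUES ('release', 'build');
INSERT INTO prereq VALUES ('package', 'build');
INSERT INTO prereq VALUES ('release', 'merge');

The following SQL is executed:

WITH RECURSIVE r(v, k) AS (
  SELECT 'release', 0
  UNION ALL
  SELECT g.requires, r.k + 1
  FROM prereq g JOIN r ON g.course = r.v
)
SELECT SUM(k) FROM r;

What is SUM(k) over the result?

Base: (release, k=0).
Iteration 1: edges from {release} -> (build, k=1), (merge, k=1).
Iteration 2: edges from {build,merge} -> (merge, k=2).
Iteration 3: no outgoing edges from {merge}; recursion stops.
SUM(k) = 0 + 1 + 1 + 2 = 4.

4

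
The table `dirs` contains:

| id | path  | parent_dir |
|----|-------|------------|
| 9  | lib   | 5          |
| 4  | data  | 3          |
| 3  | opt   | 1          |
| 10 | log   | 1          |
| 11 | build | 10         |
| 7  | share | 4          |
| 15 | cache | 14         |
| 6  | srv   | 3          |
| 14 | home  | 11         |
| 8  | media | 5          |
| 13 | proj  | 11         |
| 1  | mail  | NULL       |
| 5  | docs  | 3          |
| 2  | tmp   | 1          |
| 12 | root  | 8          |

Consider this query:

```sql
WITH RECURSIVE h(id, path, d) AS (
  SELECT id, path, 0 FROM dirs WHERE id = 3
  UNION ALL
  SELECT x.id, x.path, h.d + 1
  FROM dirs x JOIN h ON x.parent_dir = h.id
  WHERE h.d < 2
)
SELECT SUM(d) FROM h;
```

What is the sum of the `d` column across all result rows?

Base: id=3 (opt) at d 0.
Iteration 1: rows with parent_dir in {3} -> data (id 4, d 1), docs (id 5, d 1), srv (id 6, d 1).
Iteration 2: rows with parent_dir in {4,5,6} -> share (id 7, d 2), media (id 8, d 2), lib (id 9, d 2).
Iteration 3: d < 2 fails for all current rows; recursion stops.
SUM(d) = 0 + 1 + 1 + 1 + 2 + 2 + 2 = 9.

9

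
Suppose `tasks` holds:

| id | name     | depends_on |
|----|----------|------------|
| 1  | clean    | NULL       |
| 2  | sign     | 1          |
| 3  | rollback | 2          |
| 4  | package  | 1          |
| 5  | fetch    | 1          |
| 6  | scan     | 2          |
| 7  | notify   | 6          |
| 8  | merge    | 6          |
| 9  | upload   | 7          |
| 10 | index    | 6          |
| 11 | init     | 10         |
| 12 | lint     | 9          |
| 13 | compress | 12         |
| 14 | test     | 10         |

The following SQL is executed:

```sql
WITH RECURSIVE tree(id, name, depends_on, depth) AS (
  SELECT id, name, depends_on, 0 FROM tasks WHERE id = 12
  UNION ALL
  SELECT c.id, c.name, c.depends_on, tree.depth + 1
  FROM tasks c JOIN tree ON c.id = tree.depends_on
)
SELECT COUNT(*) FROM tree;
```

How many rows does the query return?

Base: id=12 (lint), depends_on=9, depth 0.
Iteration 1: join on id=9 -> upload (id 9, depends_on=7, depth 1).
Iteration 2: join on id=7 -> notify (id 7, depends_on=6, depth 2).
Iteration 3: join on id=6 -> scan (id 6, depends_on=2, depth 3).
Iteration 4: join on id=2 -> sign (id 2, depends_on=1, depth 4).
Iteration 5: join on id=1 -> clean (id 1, depends_on=NULL, depth 5).
Iteration 6: depends_on is NULL; no match; recursion stops.
Total rows emitted: 6.

6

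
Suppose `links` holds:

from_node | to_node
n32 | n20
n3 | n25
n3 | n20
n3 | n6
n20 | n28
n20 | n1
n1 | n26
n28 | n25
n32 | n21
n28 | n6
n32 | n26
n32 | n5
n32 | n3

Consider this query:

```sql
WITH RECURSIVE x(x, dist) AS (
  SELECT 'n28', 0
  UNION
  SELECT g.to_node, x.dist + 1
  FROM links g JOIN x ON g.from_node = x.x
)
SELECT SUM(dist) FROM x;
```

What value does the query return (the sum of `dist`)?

2

Base: (n28, dist=0).
Iteration 1: edges from {n28} -> (n25, dist=1), (n6, dist=1).
Iteration 2: no outgoing edges from {n25,n6}; recursion stops.
SUM(dist) = 0 + 1 + 1 = 2.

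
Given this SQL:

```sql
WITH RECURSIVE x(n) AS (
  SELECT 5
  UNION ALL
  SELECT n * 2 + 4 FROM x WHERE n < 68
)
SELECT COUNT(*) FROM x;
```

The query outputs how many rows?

Base: n=5.
Iteration 1: 5 < 68 holds -> n = 5 * 2 + 4 = 14.
Iteration 2: 14 < 68 holds -> n = 14 * 2 + 4 = 32.
Iteration 3: 32 < 68 holds -> n = 32 * 2 + 4 = 68.
Iteration 4: 68 < 68 fails; recursion stops.
Total rows emitted: 4.

4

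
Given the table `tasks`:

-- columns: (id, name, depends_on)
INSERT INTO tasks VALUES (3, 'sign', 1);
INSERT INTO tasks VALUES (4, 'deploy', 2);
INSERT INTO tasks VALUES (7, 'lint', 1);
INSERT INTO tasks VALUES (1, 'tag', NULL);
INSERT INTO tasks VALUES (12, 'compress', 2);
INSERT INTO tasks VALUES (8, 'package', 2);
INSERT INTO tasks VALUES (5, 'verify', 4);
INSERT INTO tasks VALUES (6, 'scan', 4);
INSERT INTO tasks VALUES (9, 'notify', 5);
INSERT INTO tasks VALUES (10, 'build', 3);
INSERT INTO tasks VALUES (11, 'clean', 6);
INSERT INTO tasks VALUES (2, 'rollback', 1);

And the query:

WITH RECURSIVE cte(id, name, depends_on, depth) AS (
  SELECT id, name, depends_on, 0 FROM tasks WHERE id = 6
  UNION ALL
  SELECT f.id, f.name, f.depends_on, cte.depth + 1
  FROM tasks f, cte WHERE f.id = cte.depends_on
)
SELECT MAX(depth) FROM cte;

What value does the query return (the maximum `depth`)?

3

Base: id=6 (scan), depends_on=4, depth 0.
Iteration 1: join on id=4 -> deploy (id 4, depends_on=2, depth 1).
Iteration 2: join on id=2 -> rollback (id 2, depends_on=1, depth 2).
Iteration 3: join on id=1 -> tag (id 1, depends_on=NULL, depth 3).
Iteration 4: depends_on is NULL; no match; recursion stops.
depth values: 0, 1, 2, 3; the maximum is 3.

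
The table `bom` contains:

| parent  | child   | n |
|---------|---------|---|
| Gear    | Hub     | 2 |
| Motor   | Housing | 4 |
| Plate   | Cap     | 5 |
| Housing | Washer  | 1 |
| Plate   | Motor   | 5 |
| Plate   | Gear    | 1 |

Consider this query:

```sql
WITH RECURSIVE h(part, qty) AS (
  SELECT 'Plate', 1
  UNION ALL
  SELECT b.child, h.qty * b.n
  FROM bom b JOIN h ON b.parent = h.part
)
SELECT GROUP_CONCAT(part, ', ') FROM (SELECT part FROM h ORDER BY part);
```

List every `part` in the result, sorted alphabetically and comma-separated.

Base: (Plate, qty=1).
Iteration 1: components of {Plate} -> Cap = 1*5 = 5, Gear = 1*1 = 1, Motor = 1*5 = 5.
Iteration 2: components of {Cap,Gear,Motor} -> Housing = 5*4 = 20, Hub = 1*2 = 2.
Iteration 3: components of {Housing,Hub} -> Washer = 20*1 = 20.
Iteration 4: no further components; recursion stops.

Cap, Gear, Housing, Hub, Motor, Plate, Washer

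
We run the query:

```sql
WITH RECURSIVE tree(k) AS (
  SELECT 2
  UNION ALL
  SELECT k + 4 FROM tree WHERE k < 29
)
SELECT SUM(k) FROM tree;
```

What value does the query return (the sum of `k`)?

Base: k=2.
Iteration 1: 2 < 29 holds -> k = 2 + 4 = 6.
Iteration 2: 6 < 29 holds -> k = 6 + 4 = 10.
Iteration 3: 10 < 29 holds -> k = 10 + 4 = 14.
Iteration 4: 14 < 29 holds -> k = 14 + 4 = 18.
Iteration 5: 18 < 29 holds -> k = 18 + 4 = 22.
Iteration 6: 22 < 29 holds -> k = 22 + 4 = 26.
Iteration 7: 26 < 29 holds -> k = 26 + 4 = 30.
Iteration 8: 30 < 29 fails; recursion stops.
SUM(k) = 2 + 6 + 10 + 14 + 18 + 22 + 26 + 30 = 128.

128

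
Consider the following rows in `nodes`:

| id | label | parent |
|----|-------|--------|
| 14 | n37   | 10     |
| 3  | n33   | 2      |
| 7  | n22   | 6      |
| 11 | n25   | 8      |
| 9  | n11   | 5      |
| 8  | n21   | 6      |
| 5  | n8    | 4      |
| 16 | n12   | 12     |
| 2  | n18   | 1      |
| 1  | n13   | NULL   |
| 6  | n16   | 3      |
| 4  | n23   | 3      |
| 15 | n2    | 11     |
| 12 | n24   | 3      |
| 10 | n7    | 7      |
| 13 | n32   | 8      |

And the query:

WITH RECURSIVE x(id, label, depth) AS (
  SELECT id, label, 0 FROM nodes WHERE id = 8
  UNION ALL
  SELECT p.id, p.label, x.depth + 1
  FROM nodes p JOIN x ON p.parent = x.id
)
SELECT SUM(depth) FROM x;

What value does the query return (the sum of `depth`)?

4

Base: id=8 (n21) at depth 0.
Iteration 1: rows with parent in {8} -> n25 (id 11, depth 1), n32 (id 13, depth 1).
Iteration 2: rows with parent in {11,13} -> n2 (id 15, depth 2).
Iteration 3: no rows with parent in {15}; recursion stops.
SUM(depth) = 0 + 1 + 1 + 2 = 4.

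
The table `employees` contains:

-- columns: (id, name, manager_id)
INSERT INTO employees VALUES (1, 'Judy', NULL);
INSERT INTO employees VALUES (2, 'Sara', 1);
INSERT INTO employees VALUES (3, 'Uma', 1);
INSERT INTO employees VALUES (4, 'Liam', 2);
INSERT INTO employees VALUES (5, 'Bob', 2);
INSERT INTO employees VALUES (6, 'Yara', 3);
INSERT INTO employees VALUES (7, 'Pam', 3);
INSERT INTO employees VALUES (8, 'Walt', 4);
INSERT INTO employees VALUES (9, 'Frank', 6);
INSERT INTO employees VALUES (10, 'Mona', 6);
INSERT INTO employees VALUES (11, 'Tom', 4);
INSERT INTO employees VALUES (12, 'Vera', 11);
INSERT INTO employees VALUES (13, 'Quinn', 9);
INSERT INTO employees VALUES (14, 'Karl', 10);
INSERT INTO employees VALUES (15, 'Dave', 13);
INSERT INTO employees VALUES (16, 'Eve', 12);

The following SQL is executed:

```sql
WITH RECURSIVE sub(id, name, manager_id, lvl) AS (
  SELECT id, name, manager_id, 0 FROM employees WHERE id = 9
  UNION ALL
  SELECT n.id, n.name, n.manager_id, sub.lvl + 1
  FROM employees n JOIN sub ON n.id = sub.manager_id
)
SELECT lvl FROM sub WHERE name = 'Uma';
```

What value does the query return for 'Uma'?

2

Base: id=9 (Frank), manager_id=6, lvl 0.
Iteration 1: join on id=6 -> Yara (id 6, manager_id=3, lvl 1).
Iteration 2: join on id=3 -> Uma (id 3, manager_id=1, lvl 2).
Iteration 3: join on id=1 -> Judy (id 1, manager_id=NULL, lvl 3).
Iteration 4: manager_id is NULL; no match; recursion stops.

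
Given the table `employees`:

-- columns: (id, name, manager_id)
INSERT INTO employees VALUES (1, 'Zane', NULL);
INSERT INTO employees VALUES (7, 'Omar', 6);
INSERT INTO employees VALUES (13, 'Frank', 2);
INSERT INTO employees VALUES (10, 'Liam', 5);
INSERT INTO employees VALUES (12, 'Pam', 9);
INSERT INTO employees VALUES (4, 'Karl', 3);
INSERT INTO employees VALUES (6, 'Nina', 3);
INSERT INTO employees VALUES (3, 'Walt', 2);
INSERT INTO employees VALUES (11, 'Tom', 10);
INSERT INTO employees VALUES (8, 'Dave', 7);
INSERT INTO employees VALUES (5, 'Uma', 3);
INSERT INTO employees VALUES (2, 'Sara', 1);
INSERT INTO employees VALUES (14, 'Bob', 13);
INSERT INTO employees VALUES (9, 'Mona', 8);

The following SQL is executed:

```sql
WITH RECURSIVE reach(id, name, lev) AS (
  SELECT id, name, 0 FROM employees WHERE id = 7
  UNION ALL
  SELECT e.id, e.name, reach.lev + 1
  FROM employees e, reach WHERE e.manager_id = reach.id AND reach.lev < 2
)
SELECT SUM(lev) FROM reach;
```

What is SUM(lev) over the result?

Base: id=7 (Omar) at lev 0.
Iteration 1: rows with manager_id in {7} -> Dave (id 8, lev 1).
Iteration 2: rows with manager_id in {8} -> Mona (id 9, lev 2).
Iteration 3: lev < 2 fails for all current rows; recursion stops.
SUM(lev) = 0 + 1 + 2 = 3.

3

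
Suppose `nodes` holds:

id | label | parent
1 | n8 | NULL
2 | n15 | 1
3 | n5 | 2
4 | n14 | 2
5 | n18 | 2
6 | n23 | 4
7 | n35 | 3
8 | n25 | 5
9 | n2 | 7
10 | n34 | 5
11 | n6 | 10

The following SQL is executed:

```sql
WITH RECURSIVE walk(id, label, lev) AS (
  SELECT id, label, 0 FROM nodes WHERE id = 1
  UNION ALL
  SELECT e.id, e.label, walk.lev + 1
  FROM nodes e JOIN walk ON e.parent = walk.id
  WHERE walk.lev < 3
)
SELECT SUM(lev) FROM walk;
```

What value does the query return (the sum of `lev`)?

Base: id=1 (n8) at lev 0.
Iteration 1: rows with parent in {1} -> n15 (id 2, lev 1).
Iteration 2: rows with parent in {2} -> n5 (id 3, lev 2), n14 (id 4, lev 2), n18 (id 5, lev 2).
Iteration 3: rows with parent in {3,4,5} -> n23 (id 6, lev 3), n35 (id 7, lev 3), n25 (id 8, lev 3), n34 (id 10, lev 3).
Iteration 4: lev < 3 fails for all current rows; recursion stops.
SUM(lev) = 0 + 1 + 2 + 2 + 2 + 3 + 3 + 3 + 3 = 19.

19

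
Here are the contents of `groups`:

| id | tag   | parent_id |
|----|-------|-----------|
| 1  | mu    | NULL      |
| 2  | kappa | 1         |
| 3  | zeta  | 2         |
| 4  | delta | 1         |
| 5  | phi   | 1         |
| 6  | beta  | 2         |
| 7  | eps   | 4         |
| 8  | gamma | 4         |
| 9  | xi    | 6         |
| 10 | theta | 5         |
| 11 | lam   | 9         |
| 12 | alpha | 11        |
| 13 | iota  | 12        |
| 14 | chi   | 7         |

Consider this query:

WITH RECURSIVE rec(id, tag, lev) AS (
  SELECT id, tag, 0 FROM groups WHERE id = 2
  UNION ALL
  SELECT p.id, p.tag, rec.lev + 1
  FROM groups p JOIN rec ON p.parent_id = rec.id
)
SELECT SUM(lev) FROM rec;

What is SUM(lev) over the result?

Base: id=2 (kappa) at lev 0.
Iteration 1: rows with parent_id in {2} -> zeta (id 3, lev 1), beta (id 6, lev 1).
Iteration 2: rows with parent_id in {3,6} -> xi (id 9, lev 2).
Iteration 3: rows with parent_id in {9} -> lam (id 11, lev 3).
Iteration 4: rows with parent_id in {11} -> alpha (id 12, lev 4).
Iteration 5: rows with parent_id in {12} -> iota (id 13, lev 5).
Iteration 6: no rows with parent_id in {13}; recursion stops.
SUM(lev) = 0 + 1 + 1 + 2 + 3 + 4 + 5 = 16.

16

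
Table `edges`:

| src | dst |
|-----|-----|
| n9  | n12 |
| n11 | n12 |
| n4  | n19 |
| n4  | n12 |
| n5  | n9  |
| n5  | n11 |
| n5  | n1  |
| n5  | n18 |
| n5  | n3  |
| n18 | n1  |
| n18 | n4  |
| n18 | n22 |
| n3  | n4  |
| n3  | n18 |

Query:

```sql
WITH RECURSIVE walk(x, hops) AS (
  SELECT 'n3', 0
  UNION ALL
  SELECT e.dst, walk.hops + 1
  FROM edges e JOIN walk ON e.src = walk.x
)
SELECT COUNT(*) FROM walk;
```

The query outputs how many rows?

Base: (n3, hops=0).
Iteration 1: edges from {n3} -> (n18, hops=1), (n4, hops=1).
Iteration 2: edges from {n18,n4} -> (n1, hops=2), (n12, hops=2), (n19, hops=2), (n22, hops=2), (n4, hops=2).
Iteration 3: edges from {n1,n12,n19,n22,n4} -> (n12, hops=3), (n19, hops=3).
Iteration 4: no outgoing edges from {n12,n19}; recursion stops.
Total rows emitted: 10.

10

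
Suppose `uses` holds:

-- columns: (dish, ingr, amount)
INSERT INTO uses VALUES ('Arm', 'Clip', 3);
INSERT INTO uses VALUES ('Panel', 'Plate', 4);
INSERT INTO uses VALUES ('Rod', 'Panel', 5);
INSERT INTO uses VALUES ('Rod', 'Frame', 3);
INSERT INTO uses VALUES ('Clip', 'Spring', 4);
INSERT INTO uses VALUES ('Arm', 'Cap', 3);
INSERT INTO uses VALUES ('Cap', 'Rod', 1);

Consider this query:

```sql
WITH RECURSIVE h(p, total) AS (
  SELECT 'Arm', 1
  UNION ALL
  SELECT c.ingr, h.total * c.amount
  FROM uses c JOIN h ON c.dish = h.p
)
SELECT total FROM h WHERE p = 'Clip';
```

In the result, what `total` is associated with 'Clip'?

Base: (Arm, total=1).
Iteration 1: components of {Arm} -> Cap = 1*3 = 3, Clip = 1*3 = 3.
Iteration 2: components of {Cap,Clip} -> Rod = 3*1 = 3, Spring = 3*4 = 12.
Iteration 3: components of {Rod,Spring} -> Frame = 3*3 = 9, Panel = 3*5 = 15.
Iteration 4: components of {Frame,Panel} -> Plate = 15*4 = 60.
Iteration 5: no further components; recursion stops.

3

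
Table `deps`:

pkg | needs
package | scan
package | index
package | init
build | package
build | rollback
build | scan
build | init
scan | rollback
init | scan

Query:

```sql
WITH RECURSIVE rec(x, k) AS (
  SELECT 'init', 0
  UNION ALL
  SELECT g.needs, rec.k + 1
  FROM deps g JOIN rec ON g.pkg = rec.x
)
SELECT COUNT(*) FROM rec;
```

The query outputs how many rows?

3

Base: (init, k=0).
Iteration 1: edges from {init} -> (scan, k=1).
Iteration 2: edges from {scan} -> (rollback, k=2).
Iteration 3: no outgoing edges from {rollback}; recursion stops.
Total rows emitted: 3.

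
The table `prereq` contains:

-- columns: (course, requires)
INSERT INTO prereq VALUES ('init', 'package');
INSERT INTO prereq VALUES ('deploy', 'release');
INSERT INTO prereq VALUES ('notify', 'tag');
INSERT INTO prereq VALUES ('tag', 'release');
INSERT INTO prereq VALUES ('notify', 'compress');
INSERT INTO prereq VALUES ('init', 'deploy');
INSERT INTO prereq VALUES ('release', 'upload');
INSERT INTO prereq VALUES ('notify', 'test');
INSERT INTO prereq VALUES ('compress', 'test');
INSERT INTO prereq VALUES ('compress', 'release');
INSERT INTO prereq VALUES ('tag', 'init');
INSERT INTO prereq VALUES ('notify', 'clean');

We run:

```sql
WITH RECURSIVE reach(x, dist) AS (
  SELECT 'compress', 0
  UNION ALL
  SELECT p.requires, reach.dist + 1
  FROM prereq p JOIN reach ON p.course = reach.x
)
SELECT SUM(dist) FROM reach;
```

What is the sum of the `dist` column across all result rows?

Base: (compress, dist=0).
Iteration 1: edges from {compress} -> (release, dist=1), (test, dist=1).
Iteration 2: edges from {release,test} -> (upload, dist=2).
Iteration 3: no outgoing edges from {upload}; recursion stops.
SUM(dist) = 0 + 1 + 1 + 2 = 4.

4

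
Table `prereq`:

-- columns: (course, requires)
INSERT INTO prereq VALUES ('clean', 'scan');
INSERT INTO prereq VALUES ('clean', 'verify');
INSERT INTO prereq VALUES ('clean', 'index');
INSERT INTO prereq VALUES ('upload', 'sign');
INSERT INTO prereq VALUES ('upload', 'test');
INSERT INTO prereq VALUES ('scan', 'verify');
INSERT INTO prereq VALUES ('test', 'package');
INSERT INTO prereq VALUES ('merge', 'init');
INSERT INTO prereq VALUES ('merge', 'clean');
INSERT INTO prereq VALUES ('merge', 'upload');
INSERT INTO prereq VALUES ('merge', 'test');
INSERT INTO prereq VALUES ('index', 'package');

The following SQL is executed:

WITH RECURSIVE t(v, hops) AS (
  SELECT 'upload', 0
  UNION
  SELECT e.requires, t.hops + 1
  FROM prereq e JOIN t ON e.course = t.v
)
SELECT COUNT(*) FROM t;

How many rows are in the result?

Base: (upload, hops=0).
Iteration 1: edges from {upload} -> (sign, hops=1), (test, hops=1).
Iteration 2: edges from {sign,test} -> (package, hops=2).
Iteration 3: no outgoing edges from {package}; recursion stops.
Total rows emitted: 4.

4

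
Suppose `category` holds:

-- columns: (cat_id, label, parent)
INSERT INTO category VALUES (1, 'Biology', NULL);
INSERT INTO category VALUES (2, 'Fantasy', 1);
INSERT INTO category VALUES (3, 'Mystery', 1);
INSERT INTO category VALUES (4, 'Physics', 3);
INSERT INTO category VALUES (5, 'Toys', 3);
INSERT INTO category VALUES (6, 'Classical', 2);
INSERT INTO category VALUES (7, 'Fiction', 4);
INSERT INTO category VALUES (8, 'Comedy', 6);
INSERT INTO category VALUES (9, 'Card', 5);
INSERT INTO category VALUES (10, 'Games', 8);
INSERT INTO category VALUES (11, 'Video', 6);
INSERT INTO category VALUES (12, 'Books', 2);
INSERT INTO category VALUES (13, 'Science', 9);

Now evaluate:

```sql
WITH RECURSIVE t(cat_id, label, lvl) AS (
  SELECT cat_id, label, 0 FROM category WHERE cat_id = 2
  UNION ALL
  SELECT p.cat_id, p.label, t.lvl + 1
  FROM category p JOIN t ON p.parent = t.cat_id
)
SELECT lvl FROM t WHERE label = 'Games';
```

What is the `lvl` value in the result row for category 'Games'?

3

Base: cat_id=2 (Fantasy) at lvl 0.
Iteration 1: rows with parent in {2} -> Classical (id 6, lvl 1), Books (id 12, lvl 1).
Iteration 2: rows with parent in {6,12} -> Comedy (id 8, lvl 2), Video (id 11, lvl 2).
Iteration 3: rows with parent in {8,11} -> Games (id 10, lvl 3).
Iteration 4: no rows with parent in {10}; recursion stops.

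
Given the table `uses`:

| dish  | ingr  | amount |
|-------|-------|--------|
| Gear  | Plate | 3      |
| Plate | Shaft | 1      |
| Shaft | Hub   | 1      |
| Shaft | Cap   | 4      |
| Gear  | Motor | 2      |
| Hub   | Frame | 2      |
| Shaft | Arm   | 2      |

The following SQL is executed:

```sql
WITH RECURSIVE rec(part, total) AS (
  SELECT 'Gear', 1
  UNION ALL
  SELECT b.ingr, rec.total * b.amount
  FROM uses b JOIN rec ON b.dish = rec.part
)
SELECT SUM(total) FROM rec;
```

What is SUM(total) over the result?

36

Base: (Gear, total=1).
Iteration 1: components of {Gear} -> Motor = 1*2 = 2, Plate = 1*3 = 3.
Iteration 2: components of {Motor,Plate} -> Shaft = 3*1 = 3.
Iteration 3: components of {Shaft} -> Arm = 3*2 = 6, Cap = 3*4 = 12, Hub = 3*1 = 3.
Iteration 4: components of {Arm,Cap,Hub} -> Frame = 3*2 = 6.
Iteration 5: no further components; recursion stops.
SUM(total) = 1 + 3 + 2 + 3 + 3 + 12 + 6 + 6 = 36.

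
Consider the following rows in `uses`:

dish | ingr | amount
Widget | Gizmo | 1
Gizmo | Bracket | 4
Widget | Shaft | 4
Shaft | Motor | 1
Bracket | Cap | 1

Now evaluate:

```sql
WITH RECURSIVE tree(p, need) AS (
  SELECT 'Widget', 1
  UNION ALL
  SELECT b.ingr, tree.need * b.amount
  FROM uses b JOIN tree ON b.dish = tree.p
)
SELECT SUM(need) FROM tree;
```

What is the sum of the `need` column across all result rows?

Base: (Widget, need=1).
Iteration 1: components of {Widget} -> Gizmo = 1*1 = 1, Shaft = 1*4 = 4.
Iteration 2: components of {Gizmo,Shaft} -> Bracket = 1*4 = 4, Motor = 4*1 = 4.
Iteration 3: components of {Bracket,Motor} -> Cap = 4*1 = 4.
Iteration 4: no further components; recursion stops.
SUM(need) = 1 + 1 + 4 + 4 + 4 + 4 = 18.

18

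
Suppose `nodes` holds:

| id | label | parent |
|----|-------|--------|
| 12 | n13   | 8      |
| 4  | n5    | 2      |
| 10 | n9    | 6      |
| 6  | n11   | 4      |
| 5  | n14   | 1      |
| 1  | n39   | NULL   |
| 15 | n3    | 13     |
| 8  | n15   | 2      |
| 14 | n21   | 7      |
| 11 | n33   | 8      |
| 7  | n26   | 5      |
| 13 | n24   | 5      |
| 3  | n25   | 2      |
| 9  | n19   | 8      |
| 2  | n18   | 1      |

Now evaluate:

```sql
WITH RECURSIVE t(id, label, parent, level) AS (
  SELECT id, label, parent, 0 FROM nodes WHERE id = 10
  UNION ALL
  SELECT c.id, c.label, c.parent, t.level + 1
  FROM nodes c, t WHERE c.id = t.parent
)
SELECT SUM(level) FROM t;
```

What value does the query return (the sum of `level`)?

10

Base: id=10 (n9), parent=6, level 0.
Iteration 1: join on id=6 -> n11 (id 6, parent=4, level 1).
Iteration 2: join on id=4 -> n5 (id 4, parent=2, level 2).
Iteration 3: join on id=2 -> n18 (id 2, parent=1, level 3).
Iteration 4: join on id=1 -> n39 (id 1, parent=NULL, level 4).
Iteration 5: parent is NULL; no match; recursion stops.
SUM(level) = 0 + 1 + 2 + 3 + 4 = 10.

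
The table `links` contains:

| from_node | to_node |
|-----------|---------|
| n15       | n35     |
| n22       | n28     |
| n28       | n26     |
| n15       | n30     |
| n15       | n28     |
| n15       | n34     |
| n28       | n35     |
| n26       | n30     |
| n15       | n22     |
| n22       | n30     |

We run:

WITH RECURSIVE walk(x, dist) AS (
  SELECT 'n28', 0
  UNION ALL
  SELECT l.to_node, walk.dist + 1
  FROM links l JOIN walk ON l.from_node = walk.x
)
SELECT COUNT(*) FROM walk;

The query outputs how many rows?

4

Base: (n28, dist=0).
Iteration 1: edges from {n28} -> (n26, dist=1), (n35, dist=1).
Iteration 2: edges from {n26,n35} -> (n30, dist=2).
Iteration 3: no outgoing edges from {n30}; recursion stops.
Total rows emitted: 4.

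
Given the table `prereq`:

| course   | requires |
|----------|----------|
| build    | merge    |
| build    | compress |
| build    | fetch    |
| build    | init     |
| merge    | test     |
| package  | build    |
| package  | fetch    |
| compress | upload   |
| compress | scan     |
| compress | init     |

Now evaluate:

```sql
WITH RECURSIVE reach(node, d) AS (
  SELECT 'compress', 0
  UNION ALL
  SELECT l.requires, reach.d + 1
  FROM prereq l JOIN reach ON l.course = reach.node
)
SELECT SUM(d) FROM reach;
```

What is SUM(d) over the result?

Base: (compress, d=0).
Iteration 1: edges from {compress} -> (init, d=1), (scan, d=1), (upload, d=1).
Iteration 2: no outgoing edges from {init,scan,upload}; recursion stops.
SUM(d) = 0 + 1 + 1 + 1 = 3.

3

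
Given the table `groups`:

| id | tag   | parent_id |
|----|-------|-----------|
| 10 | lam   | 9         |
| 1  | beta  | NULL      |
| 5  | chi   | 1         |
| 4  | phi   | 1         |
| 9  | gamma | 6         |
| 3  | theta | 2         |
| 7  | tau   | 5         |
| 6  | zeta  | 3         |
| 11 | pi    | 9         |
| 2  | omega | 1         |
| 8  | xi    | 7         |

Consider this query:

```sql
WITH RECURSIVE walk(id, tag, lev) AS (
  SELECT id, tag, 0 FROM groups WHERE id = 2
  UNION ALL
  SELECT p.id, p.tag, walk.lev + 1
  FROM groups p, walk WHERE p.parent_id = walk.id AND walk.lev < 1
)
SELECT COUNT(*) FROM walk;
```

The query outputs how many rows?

Base: id=2 (omega) at lev 0.
Iteration 1: rows with parent_id in {2} -> theta (id 3, lev 1).
Iteration 2: lev < 1 fails for all current rows; recursion stops.
Total rows emitted: 2.

2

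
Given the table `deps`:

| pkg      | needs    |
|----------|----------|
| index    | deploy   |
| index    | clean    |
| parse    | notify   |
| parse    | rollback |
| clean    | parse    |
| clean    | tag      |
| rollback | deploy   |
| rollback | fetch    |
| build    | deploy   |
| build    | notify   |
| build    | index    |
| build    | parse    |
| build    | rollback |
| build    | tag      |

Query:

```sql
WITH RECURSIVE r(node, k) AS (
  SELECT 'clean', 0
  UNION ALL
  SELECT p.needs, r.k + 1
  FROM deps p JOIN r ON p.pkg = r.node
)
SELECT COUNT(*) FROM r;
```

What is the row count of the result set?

7

Base: (clean, k=0).
Iteration 1: edges from {clean} -> (parse, k=1), (tag, k=1).
Iteration 2: edges from {parse,tag} -> (notify, k=2), (rollback, k=2).
Iteration 3: edges from {notify,rollback} -> (deploy, k=3), (fetch, k=3).
Iteration 4: no outgoing edges from {deploy,fetch}; recursion stops.
Total rows emitted: 7.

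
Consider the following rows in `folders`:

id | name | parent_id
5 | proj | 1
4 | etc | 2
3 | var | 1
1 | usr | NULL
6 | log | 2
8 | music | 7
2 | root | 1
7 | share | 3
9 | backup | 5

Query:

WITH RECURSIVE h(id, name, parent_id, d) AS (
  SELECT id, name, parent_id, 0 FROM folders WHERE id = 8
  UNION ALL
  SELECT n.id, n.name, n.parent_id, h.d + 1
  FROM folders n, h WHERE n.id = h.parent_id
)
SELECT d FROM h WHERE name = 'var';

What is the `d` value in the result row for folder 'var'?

Base: id=8 (music), parent_id=7, d 0.
Iteration 1: join on id=7 -> share (id 7, parent_id=3, d 1).
Iteration 2: join on id=3 -> var (id 3, parent_id=1, d 2).
Iteration 3: join on id=1 -> usr (id 1, parent_id=NULL, d 3).
Iteration 4: parent_id is NULL; no match; recursion stops.

2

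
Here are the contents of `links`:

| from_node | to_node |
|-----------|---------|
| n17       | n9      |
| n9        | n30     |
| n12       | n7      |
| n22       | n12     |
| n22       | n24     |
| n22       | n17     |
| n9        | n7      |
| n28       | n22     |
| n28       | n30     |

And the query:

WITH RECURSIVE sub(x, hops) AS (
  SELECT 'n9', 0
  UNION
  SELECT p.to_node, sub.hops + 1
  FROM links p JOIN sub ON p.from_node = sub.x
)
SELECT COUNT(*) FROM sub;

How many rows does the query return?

Base: (n9, hops=0).
Iteration 1: edges from {n9} -> (n30, hops=1), (n7, hops=1).
Iteration 2: no outgoing edges from {n30,n7}; recursion stops.
Total rows emitted: 3.

3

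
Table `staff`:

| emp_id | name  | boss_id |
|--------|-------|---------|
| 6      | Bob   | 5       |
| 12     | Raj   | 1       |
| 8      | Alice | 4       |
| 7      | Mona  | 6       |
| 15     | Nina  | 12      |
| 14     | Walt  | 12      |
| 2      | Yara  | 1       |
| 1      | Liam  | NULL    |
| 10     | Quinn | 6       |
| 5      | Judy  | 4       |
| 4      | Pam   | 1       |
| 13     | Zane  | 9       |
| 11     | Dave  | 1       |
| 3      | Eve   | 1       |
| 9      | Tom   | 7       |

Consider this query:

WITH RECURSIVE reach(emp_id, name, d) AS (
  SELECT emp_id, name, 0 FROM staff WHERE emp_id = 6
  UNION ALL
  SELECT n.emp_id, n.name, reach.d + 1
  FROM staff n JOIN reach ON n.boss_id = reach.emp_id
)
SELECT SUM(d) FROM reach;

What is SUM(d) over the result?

Base: emp_id=6 (Bob) at d 0.
Iteration 1: rows with boss_id in {6} -> Mona (id 7, d 1), Quinn (id 10, d 1).
Iteration 2: rows with boss_id in {7,10} -> Tom (id 9, d 2).
Iteration 3: rows with boss_id in {9} -> Zane (id 13, d 3).
Iteration 4: no rows with boss_id in {13}; recursion stops.
SUM(d) = 0 + 1 + 1 + 2 + 3 = 7.

7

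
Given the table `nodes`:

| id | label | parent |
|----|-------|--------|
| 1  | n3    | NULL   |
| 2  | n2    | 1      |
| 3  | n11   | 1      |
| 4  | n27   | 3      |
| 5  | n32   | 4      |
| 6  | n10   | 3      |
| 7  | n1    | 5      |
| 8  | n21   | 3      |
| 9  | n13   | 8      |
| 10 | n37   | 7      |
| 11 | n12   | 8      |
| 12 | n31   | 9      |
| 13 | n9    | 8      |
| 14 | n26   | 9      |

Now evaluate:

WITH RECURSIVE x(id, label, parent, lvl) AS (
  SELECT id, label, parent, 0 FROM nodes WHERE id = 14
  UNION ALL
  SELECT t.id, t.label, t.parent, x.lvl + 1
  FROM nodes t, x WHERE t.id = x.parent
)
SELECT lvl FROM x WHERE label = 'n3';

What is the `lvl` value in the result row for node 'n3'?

Base: id=14 (n26), parent=9, lvl 0.
Iteration 1: join on id=9 -> n13 (id 9, parent=8, lvl 1).
Iteration 2: join on id=8 -> n21 (id 8, parent=3, lvl 2).
Iteration 3: join on id=3 -> n11 (id 3, parent=1, lvl 3).
Iteration 4: join on id=1 -> n3 (id 1, parent=NULL, lvl 4).
Iteration 5: parent is NULL; no match; recursion stops.

4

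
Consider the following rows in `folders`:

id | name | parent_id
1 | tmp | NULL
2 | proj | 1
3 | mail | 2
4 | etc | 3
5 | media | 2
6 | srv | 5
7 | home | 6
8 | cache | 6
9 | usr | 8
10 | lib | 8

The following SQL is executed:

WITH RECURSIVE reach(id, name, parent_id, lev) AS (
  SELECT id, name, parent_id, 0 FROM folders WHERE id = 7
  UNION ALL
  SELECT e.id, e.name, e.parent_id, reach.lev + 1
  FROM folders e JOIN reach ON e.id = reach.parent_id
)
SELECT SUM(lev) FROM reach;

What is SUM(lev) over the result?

10

Base: id=7 (home), parent_id=6, lev 0.
Iteration 1: join on id=6 -> srv (id 6, parent_id=5, lev 1).
Iteration 2: join on id=5 -> media (id 5, parent_id=2, lev 2).
Iteration 3: join on id=2 -> proj (id 2, parent_id=1, lev 3).
Iteration 4: join on id=1 -> tmp (id 1, parent_id=NULL, lev 4).
Iteration 5: parent_id is NULL; no match; recursion stops.
SUM(lev) = 0 + 1 + 2 + 3 + 4 = 10.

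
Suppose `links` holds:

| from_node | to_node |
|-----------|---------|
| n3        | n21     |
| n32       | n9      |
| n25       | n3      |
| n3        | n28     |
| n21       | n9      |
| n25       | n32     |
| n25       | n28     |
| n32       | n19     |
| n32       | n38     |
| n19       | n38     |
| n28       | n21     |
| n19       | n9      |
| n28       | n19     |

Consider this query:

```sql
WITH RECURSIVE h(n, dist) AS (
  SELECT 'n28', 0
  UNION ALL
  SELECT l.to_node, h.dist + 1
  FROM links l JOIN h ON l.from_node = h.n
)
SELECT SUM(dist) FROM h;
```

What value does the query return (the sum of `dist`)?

8

Base: (n28, dist=0).
Iteration 1: edges from {n28} -> (n19, dist=1), (n21, dist=1).
Iteration 2: edges from {n19,n21} -> (n38, dist=2), (n9, dist=2) x2. [UNION ALL keeps all 3 new rows, including repeats]
Iteration 3: no outgoing edges from {n38,n9}; recursion stops.
SUM(dist) = 0 + 1 + 1 + 2 + 2 + 2 = 8.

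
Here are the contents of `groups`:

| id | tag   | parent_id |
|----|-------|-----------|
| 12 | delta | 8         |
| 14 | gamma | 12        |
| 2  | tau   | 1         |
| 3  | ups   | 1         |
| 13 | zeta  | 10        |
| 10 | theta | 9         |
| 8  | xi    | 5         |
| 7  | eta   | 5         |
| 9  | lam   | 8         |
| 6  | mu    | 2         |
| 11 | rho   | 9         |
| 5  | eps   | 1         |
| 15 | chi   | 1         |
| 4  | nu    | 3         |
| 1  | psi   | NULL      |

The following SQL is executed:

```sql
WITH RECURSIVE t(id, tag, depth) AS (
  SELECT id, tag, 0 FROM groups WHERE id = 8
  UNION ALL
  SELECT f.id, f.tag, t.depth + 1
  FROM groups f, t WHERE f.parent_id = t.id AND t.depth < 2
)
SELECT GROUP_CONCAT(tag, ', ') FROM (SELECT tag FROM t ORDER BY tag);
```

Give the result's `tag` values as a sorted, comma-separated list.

delta, gamma, lam, rho, theta, xi

Base: id=8 (xi) at depth 0.
Iteration 1: rows with parent_id in {8} -> lam (id 9, depth 1), delta (id 12, depth 1).
Iteration 2: rows with parent_id in {9,12} -> theta (id 10, depth 2), rho (id 11, depth 2), gamma (id 14, depth 2).
Iteration 3: depth < 2 fails for all current rows; recursion stops.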